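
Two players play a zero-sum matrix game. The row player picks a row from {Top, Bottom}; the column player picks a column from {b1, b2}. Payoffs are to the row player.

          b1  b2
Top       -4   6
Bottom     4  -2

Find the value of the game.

1

Row minima: Top → -4, Bottom → -2; maximin = -2.
Column maxima: b1 → 4, b2 → 6; minimax = 4.
-2 ≠ 4, so there is no saddle point; optimal play is mixed.
Let the row player play Top with probability p. Expected payoff against b1: (-4)p + 4(1−p) = −8p + 4; against b2: 6p + (-2)(1−p) = 8p − 2.
Setting these equal: −8p + 4 = 8p − 2 ⇒ −16p = -6 ⇒ p = 3/8, and the value is (-8)·(3/8) + 4 = 1.
For the column player: with q = P(b1), equating Top's and Bottom's payoffs gives −10q + 6 = 6q − 2 ⇒ q = 1/2.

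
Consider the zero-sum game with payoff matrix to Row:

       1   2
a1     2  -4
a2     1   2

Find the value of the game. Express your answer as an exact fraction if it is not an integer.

8/7

Row minima: a1 → -4, a2 → 1; maximin = 1.
Column maxima: 1 → 2, 2 → 2; minimax = 2.
1 ≠ 2, so there is no saddle point; optimal play is mixed.
Let Row play a1 with probability p. Expected payoff against 1: 2p + 1(1−p) = p + 1; against 2: (-4)p + 2(1−p) = −6p + 2.
Setting these equal: p + 1 = −6p + 2 ⇒ 7p = 1 ⇒ p = 1/7, and the value is (1)·(1/7) + 1 = 8/7.
For Column: with q = P(1), equating a1's and a2's payoffs gives 6q − 4 = −q + 2 ⇒ q = 6/7.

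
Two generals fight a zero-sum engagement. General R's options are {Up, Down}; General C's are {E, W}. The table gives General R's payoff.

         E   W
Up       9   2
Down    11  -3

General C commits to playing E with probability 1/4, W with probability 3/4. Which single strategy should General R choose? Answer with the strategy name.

Up

Expected payoff of Up: (1/4)·9 + (3/4)·2 = 15/4.
Expected payoff of Down: (1/4)·11 + (3/4)·(-3) = 1/2.
The largest is 15/4, so General R's best response is Up.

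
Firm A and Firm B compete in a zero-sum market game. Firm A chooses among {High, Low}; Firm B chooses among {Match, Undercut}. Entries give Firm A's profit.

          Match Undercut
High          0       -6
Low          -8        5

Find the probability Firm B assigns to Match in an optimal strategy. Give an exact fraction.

Row minima: High → -6, Low → -8; maximin = -6.
Column maxima: Match → 0, Undercut → 5; minimax = 0.
-6 ≠ 0, so there is no saddle point; optimal play is mixed.
Let Firm A play High with probability p. Expected payoff against Match: 0p + (-8)(1−p) = 8p − 8; against Undercut: (-6)p + 5(1−p) = −11p + 5.
Setting these equal: 8p − 8 = −11p + 5 ⇒ 19p = 13 ⇒ p = 13/19, and the value is (8)·(13/19) − 8 = -48/19.
For Firm B: with q = P(Match), equating High's and Low's payoffs gives 6q − 6 = −13q + 5 ⇒ q = 11/19.

11/19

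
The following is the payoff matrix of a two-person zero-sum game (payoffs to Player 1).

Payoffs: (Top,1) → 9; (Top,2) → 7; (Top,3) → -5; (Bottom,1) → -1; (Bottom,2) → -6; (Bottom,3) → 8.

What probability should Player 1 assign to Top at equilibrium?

7/13

Row minima: Top → -5, Bottom → -6; maximin = -5.
Column maxima: 1 → 9, 2 → 7, 3 → 8; minimax = 7.
-5 ≠ 7, so there is no saddle point; optimal play is mixed.
1 is strictly dominated by 2 (it gives Player 1 strictly more in every row), so Player 2 never plays it.
On the remaining 2×2 (Top, Bottom vs 2, 3):
Let Player 1 play Top with probability p. Expected payoff against 2: 7p + (-6)(1−p) = 13p − 6; against 3: (-5)p + 8(1−p) = −13p + 8.
Setting these equal: 13p − 6 = −13p + 8 ⇒ 26p = 14 ⇒ p = 7/13, and the value is (13)·(7/13) − 6 = 1.
For Player 2: with q = P(2), equating Top's and Bottom's payoffs gives 12q − 5 = −14q + 8 ⇒ q = 1/2.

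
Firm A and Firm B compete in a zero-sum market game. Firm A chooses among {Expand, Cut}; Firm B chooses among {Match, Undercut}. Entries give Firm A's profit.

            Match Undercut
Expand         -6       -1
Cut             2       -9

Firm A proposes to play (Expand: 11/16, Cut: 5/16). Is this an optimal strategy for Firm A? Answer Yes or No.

Yes

Against Match this mix gives (11/16)·(-6) + (5/16)·2 = -7/2.
Against Undercut this mix gives (11/16)·(-1) + (5/16)·(-9) = -7/2.
All of Firm B's active replies (Match, Undercut) yield -7/2, and no column does worse for Firm A. The mix makes Firm B indifferent and guarantees -7/2, so it is optimal.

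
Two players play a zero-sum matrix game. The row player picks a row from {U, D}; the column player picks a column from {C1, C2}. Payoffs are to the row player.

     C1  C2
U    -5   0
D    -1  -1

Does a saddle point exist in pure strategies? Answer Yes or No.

Yes

Row minima: U → -5, D → -1; maximin = -1.
Column maxima: C1 → -1, C2 → 0; minimax = -1.
maximin = minimax = -1, so a saddle point exists.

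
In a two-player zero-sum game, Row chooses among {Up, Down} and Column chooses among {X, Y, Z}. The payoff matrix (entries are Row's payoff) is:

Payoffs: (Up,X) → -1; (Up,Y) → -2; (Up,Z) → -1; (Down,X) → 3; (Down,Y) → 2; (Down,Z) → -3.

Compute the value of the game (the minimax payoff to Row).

Row minima: Up → -2, Down → -3; maximin = -2.
Column maxima: X → 3, Y → 2, Z → -1; minimax = -1.
-2 ≠ -1, so there is no saddle point; optimal play is mixed.
X is strictly dominated by Y (it gives Row strictly more in every row), so Column never plays it.
On the remaining 2×2 (Up, Down vs Y, Z):
Let Row play Up with probability p. Expected payoff against Y: (-2)p + 2(1−p) = −4p + 2; against Z: (-1)p + (-3)(1−p) = 2p − 3.
Setting these equal: −4p + 2 = 2p − 3 ⇒ −6p = -5 ⇒ p = 5/6, and the value is (-4)·(5/6) + 2 = -4/3.
For Column: with q = P(Y), equating Up's and Down's payoffs gives −q − 1 = 5q − 3 ⇒ q = 1/3.

-4/3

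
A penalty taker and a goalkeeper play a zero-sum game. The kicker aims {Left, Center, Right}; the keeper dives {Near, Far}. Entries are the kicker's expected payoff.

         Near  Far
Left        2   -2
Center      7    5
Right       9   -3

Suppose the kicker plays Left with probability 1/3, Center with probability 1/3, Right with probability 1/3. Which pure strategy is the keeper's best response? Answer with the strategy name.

If the keeper plays Near, the kicker's expected payoff is (1/3)·2 + (1/3)·7 + (1/3)·9 = 6.
If the keeper plays Far, the kicker's expected payoff is (1/3)·(-2) + (1/3)·5 + (1/3)·(-3) = 0.
The keeper minimizes the kicker's payoff; the smallest is 0, so the best response is Far.

Far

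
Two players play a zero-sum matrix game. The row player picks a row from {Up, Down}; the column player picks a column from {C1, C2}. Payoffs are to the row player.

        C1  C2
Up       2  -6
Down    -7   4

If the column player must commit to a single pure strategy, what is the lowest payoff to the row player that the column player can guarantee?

Column maxima: C1 → 2, C2 → 4.
The smallest of these is 2.

2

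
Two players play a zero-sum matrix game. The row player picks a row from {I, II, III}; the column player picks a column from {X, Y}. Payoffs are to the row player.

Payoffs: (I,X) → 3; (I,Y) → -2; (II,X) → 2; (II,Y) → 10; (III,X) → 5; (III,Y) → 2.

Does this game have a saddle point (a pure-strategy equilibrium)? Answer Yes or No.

Row minima: I → -2, II → 2, III → 2; maximin = 2.
Column maxima: X → 5, Y → 10; minimax = 5.
2 ≠ 5, so no pure-strategy equilibrium exists.

No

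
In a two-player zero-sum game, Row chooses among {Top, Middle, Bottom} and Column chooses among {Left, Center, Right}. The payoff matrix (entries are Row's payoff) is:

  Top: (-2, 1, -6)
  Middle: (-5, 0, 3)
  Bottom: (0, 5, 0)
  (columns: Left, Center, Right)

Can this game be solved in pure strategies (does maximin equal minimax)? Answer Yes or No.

Yes

Row minima: Top → -6, Middle → -5, Bottom → 0; maximin = 0.
Column maxima: Left → 0, Center → 5, Right → 3; minimax = 0.
maximin = minimax = 0, so a saddle point exists.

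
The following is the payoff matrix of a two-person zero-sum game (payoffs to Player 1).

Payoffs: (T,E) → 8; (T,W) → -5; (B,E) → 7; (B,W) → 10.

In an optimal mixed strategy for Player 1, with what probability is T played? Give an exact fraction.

3/16

Row minima: T → -5, B → 7; maximin = 7.
Column maxima: E → 8, W → 10; minimax = 8.
7 ≠ 8, so there is no saddle point; optimal play is mixed.
Let Player 1 play T with probability p. Expected payoff against E: 8p + 7(1−p) = p + 7; against W: (-5)p + 10(1−p) = −15p + 10.
Setting these equal: p + 7 = −15p + 10 ⇒ 16p = 3 ⇒ p = 3/16, and the value is (1)·(3/16) + 7 = 115/16.
For Player 2: with q = P(E), equating T's and B's payoffs gives 13q − 5 = −3q + 10 ⇒ q = 15/16.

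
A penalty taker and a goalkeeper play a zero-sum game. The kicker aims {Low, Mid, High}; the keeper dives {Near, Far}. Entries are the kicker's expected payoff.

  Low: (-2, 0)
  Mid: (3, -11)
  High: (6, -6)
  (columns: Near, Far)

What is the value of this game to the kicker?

Row minima: Low → -2, Mid → -11, High → -6; maximin = -2.
Column maxima: Near → 6, Far → 0; minimax = 0.
-2 ≠ 0, so there is no saddle point; optimal play is mixed.
Mid is strictly dominated by High, so the kicker never plays it.
On the remaining 2×2 (Low, High vs Near, Far):
Let the kicker play Low with probability p. Expected payoff against Near: (-2)p + 6(1−p) = −8p + 6; against Far: 0p + (-6)(1−p) = 6p − 6.
Setting these equal: −8p + 6 = 6p − 6 ⇒ −14p = -12 ⇒ p = 6/7, and the value is (-8)·(6/7) + 6 = -6/7.
For the keeper: with q = P(Near), equating Low's and High's payoffs gives −2q = 12q − 6 ⇒ q = 3/7.

-6/7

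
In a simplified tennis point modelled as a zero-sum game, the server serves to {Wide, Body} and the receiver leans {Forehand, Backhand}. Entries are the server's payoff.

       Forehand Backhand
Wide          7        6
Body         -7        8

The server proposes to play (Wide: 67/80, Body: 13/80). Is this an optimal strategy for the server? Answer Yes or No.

Against Forehand this mix gives (67/80)·7 + (13/80)·(-7) = 189/40.
Against Backhand this mix gives (67/80)·6 + (13/80)·8 = 253/40.
The receiver will play Forehand, holding the server to 189/40. Shifting weight toward the row that does better against Forehand would raise this floor (the equalizing mix achieves 49/8 against both Forehand and Backhand), so the proposed strategy is not optimal.

No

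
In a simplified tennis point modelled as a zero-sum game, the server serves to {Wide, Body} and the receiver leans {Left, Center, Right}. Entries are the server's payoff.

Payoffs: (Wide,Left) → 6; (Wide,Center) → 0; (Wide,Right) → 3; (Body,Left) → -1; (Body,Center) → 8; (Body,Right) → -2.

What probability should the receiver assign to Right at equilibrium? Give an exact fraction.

Row minima: Wide → 0, Body → -2; maximin = 0.
Column maxima: Left → 6, Center → 8, Right → 3; minimax = 3.
0 ≠ 3, so there is no saddle point; optimal play is mixed.
Left is strictly dominated by Right (it gives the server strictly more in every row), so the receiver never plays it.
On the remaining 2×2 (Wide, Body vs Center, Right):
Let the server play Wide with probability p. Expected payoff against Center: 0p + 8(1−p) = −8p + 8; against Right: 3p + (-2)(1−p) = 5p − 2.
Setting these equal: −8p + 8 = 5p − 2 ⇒ −13p = -10 ⇒ p = 10/13, and the value is (-8)·(10/13) + 8 = 24/13.
For the receiver: with q = P(Center), equating Wide's and Body's payoffs gives −3q + 3 = 10q − 2 ⇒ q = 5/13.

8/13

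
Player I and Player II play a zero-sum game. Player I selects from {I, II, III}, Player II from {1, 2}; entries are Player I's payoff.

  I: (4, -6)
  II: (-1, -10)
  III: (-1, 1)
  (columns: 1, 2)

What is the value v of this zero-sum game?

-1/6

Row minima: I → -6, II → -10, III → -1; maximin = -1.
Column maxima: 1 → 4, 2 → 1; minimax = 1.
-1 ≠ 1, so there is no saddle point; optimal play is mixed.
II is strictly dominated by I, so Player I never plays it.
On the remaining 2×2 (I, III vs 1, 2):
Let Player I play I with probability p. Expected payoff against 1: 4p + (-1)(1−p) = 5p − 1; against 2: (-6)p + 1(1−p) = −7p + 1.
Setting these equal: 5p − 1 = −7p + 1 ⇒ 12p = 2 ⇒ p = 1/6, and the value is (5)·(1/6) − 1 = -1/6.
For Player II: with q = P(1), equating I's and III's payoffs gives 10q − 6 = −2q + 1 ⇒ q = 7/12.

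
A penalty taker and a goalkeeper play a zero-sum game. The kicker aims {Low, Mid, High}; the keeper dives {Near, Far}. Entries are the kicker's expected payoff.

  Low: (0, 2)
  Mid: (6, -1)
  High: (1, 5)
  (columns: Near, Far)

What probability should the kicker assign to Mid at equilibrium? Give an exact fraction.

Row minima: Low → 0, Mid → -1, High → 1; maximin = 1.
Column maxima: Near → 6, Far → 5; minimax = 5.
1 ≠ 5, so there is no saddle point; optimal play is mixed.
Low is strictly dominated by High, so the kicker never plays it.
On the remaining 2×2 (Mid, High vs Near, Far):
Let the kicker play Mid with probability p. Expected payoff against Near: 6p + 1(1−p) = 5p + 1; against Far: (-1)p + 5(1−p) = −6p + 5.
Setting these equal: 5p + 1 = −6p + 5 ⇒ 11p = 4 ⇒ p = 4/11, and the value is (5)·(4/11) + 1 = 31/11.
For the keeper: with q = P(Near), equating Mid's and High's payoffs gives 7q − 1 = −4q + 5 ⇒ q = 6/11.

4/11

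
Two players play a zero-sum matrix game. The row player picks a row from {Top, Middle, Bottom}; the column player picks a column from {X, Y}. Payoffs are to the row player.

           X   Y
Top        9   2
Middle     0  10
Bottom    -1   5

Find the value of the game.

90/17

Row minima: Top → 2, Middle → 0, Bottom → -1; maximin = 2.
Column maxima: X → 9, Y → 10; minimax = 9.
2 ≠ 9, so there is no saddle point; optimal play is mixed.
Bottom is strictly dominated by Middle, so the row player never plays it.
On the remaining 2×2 (Top, Middle vs X, Y):
Let the row player play Top with probability p. Expected payoff against X: 9p + 0(1−p) = 9p; against Y: 2p + 10(1−p) = −8p + 10.
Setting these equal: 9p = −8p + 10 ⇒ 17p = 10 ⇒ p = 10/17, and the value is (9)·(10/17) = 90/17.
For the column player: with q = P(X), equating Top's and Middle's payoffs gives 7q + 2 = −10q + 10 ⇒ q = 8/17.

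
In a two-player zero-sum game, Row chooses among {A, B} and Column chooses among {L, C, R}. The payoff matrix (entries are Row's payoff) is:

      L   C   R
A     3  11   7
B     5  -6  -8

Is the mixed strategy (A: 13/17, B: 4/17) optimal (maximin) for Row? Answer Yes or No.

Yes

Against L this mix gives (13/17)·3 + (4/17)·5 = 59/17.
Against C this mix gives (13/17)·11 + (4/17)·(-6) = 7.
Against R this mix gives (13/17)·7 + (4/17)·(-8) = 59/17.
All of Column's active replies (L, R) yield 59/17, and no column does worse for Row. The mix makes Column indifferent and guarantees 59/17, so it is optimal.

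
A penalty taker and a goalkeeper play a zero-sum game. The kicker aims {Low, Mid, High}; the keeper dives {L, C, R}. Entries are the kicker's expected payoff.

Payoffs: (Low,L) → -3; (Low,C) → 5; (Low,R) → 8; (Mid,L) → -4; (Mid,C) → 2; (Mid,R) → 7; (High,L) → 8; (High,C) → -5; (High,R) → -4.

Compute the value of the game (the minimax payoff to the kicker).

25/21

Row minima: Low → -3, Mid → -4, High → -5; maximin = -3.
Column maxima: L → 8, C → 5, R → 8; minimax = 5.
-3 ≠ 5, so there is no saddle point; optimal play is mixed.
Mid is strictly dominated by Low, so the kicker never plays it.
R is strictly dominated by C (it gives the kicker strictly more in every row), so the keeper never plays it.
On the remaining 2×2 (Low, High vs L, C):
Let the kicker play Low with probability p. Expected payoff against L: (-3)p + 8(1−p) = −11p + 8; against C: 5p + (-5)(1−p) = 10p − 5.
Setting these equal: −11p + 8 = 10p − 5 ⇒ −21p = -13 ⇒ p = 13/21, and the value is (-11)·(13/21) + 8 = 25/21.
For the keeper: with q = P(L), equating Low's and High's payoffs gives −8q + 5 = 13q − 5 ⇒ q = 10/21.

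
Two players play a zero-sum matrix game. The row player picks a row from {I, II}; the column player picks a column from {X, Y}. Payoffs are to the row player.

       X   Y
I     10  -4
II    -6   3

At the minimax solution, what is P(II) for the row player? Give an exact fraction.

14/23

Row minima: I → -4, II → -6; maximin = -4.
Column maxima: X → 10, Y → 3; minimax = 3.
-4 ≠ 3, so there is no saddle point; optimal play is mixed.
Let the row player play I with probability p. Expected payoff against X: 10p + (-6)(1−p) = 16p − 6; against Y: (-4)p + 3(1−p) = −7p + 3.
Setting these equal: 16p − 6 = −7p + 3 ⇒ 23p = 9 ⇒ p = 9/23, and the value is (16)·(9/23) − 6 = 6/23.
For the column player: with q = P(X), equating I's and II's payoffs gives 14q − 4 = −9q + 3 ⇒ q = 7/23.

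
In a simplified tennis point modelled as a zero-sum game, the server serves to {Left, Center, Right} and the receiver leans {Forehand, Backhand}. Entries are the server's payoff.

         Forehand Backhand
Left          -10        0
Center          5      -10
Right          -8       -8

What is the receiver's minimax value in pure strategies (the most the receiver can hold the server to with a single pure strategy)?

0

Column maxima: Forehand → 5, Backhand → 0.
The smallest of these is 0.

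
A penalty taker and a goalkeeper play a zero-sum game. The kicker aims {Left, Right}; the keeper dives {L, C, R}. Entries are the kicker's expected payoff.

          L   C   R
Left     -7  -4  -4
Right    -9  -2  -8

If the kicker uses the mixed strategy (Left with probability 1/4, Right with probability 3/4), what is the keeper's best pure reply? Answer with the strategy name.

L

If the keeper plays L, the kicker's expected payoff is (1/4)·(-7) + (3/4)·(-9) = -17/2.
If the keeper plays C, the kicker's expected payoff is (1/4)·(-4) + (3/4)·(-2) = -5/2.
If the keeper plays R, the kicker's expected payoff is (1/4)·(-4) + (3/4)·(-8) = -7.
The keeper minimizes the kicker's payoff; the smallest is -17/2, so the best response is L.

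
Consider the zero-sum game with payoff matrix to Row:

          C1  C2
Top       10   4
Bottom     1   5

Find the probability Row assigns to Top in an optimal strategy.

Row minima: Top → 4, Bottom → 1; maximin = 4.
Column maxima: C1 → 10, C2 → 5; minimax = 5.
4 ≠ 5, so there is no saddle point; optimal play is mixed.
Let Row play Top with probability p. Expected payoff against C1: 10p + 1(1−p) = 9p + 1; against C2: 4p + 5(1−p) = −p + 5.
Setting these equal: 9p + 1 = −p + 5 ⇒ 10p = 4 ⇒ p = 2/5, and the value is (9)·(2/5) + 1 = 23/5.
For Column: with q = P(C1), equating Top's and Bottom's payoffs gives 6q + 4 = −4q + 5 ⇒ q = 1/10.

2/5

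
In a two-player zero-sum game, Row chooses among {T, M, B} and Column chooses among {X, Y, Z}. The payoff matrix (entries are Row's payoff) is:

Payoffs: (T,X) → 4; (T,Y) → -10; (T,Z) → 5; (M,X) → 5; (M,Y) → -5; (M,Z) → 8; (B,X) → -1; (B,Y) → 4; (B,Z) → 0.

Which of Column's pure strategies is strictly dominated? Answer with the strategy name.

Z

X holds Row's payoff strictly below Z in every row: 4 < 5, 5 < 8, -1 < 0.
So Z is strictly dominated for Column.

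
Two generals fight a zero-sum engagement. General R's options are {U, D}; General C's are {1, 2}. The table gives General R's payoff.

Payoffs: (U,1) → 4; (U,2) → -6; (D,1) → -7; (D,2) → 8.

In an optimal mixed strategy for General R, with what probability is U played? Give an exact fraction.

3/5

Row minima: U → -6, D → -7; maximin = -6.
Column maxima: 1 → 4, 2 → 8; minimax = 4.
-6 ≠ 4, so there is no saddle point; optimal play is mixed.
Let General R play U with probability p. Expected payoff against 1: 4p + (-7)(1−p) = 11p − 7; against 2: (-6)p + 8(1−p) = −14p + 8.
Setting these equal: 11p − 7 = −14p + 8 ⇒ 25p = 15 ⇒ p = 3/5, and the value is (11)·(3/5) − 7 = -2/5.
For General C: with q = P(1), equating U's and D's payoffs gives 10q − 6 = −15q + 8 ⇒ q = 14/25.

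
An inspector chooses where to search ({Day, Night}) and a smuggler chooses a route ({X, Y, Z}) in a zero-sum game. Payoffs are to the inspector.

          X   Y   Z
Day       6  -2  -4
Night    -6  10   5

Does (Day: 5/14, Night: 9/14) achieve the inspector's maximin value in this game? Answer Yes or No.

No

Against X this mix gives (5/14)·6 + (9/14)·(-6) = -12/7.
Against Y this mix gives (5/14)·(-2) + (9/14)·10 = 40/7.
Against Z this mix gives (5/14)·(-4) + (9/14)·5 = 25/14.
The smuggler will play X, holding the inspector to -12/7. Shifting weight toward the row that does better against X would raise this floor (the equalizing mix achieves 2/7 against both X and Z), so the proposed strategy is not optimal.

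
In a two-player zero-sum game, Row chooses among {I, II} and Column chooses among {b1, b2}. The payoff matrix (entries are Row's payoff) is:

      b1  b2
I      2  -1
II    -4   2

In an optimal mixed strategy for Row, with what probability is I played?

2/3

Row minima: I → -1, II → -4; maximin = -1.
Column maxima: b1 → 2, b2 → 2; minimax = 2.
-1 ≠ 2, so there is no saddle point; optimal play is mixed.
Let Row play I with probability p. Expected payoff against b1: 2p + (-4)(1−p) = 6p − 4; against b2: (-1)p + 2(1−p) = −3p + 2.
Setting these equal: 6p − 4 = −3p + 2 ⇒ 9p = 6 ⇒ p = 2/3, and the value is (6)·(2/3) − 4 = 0.
For Column: with q = P(b1), equating I's and II's payoffs gives 3q − 1 = −6q + 2 ⇒ q = 1/3.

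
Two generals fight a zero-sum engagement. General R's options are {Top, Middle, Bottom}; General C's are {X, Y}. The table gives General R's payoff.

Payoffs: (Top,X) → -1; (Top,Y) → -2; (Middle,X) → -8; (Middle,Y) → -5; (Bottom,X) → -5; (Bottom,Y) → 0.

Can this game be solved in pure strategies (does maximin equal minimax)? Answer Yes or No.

Row minima: Top → -2, Middle → -8, Bottom → -5; maximin = -2.
Column maxima: X → -1, Y → 0; minimax = -1.
-2 ≠ -1, so no pure-strategy equilibrium exists.

No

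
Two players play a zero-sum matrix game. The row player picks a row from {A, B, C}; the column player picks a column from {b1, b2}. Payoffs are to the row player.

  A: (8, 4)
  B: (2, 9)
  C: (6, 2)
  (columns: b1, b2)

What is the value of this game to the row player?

64/11

Row minima: A → 4, B → 2, C → 2; maximin = 4.
Column maxima: b1 → 8, b2 → 9; minimax = 8.
4 ≠ 8, so there is no saddle point; optimal play is mixed.
C is strictly dominated by A, so the row player never plays it.
On the remaining 2×2 (A, B vs b1, b2):
Let the row player play A with probability p. Expected payoff against b1: 8p + 2(1−p) = 6p + 2; against b2: 4p + 9(1−p) = −5p + 9.
Setting these equal: 6p + 2 = −5p + 9 ⇒ 11p = 7 ⇒ p = 7/11, and the value is (6)·(7/11) + 2 = 64/11.
For the column player: with q = P(b1), equating A's and B's payoffs gives 4q + 4 = −7q + 9 ⇒ q = 5/11.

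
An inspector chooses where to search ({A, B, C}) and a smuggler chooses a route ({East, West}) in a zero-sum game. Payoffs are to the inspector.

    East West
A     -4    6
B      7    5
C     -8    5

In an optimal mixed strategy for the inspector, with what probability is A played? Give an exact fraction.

1/6

Row minima: A → -4, B → 5, C → -8; maximin = 5.
Column maxima: East → 7, West → 6; minimax = 6.
5 ≠ 6, so there is no saddle point; optimal play is mixed.
C is strictly dominated by A, so the inspector never plays it.
On the remaining 2×2 (A, B vs East, West):
Let the inspector play A with probability p. Expected payoff against East: (-4)p + 7(1−p) = −11p + 7; against West: 6p + 5(1−p) = p + 5.
Setting these equal: −11p + 7 = p + 5 ⇒ −12p = -2 ⇒ p = 1/6, and the value is (-11)·(1/6) + 7 = 31/6.
For the smuggler: with q = P(East), equating A's and B's payoffs gives −10q + 6 = 2q + 5 ⇒ q = 1/12.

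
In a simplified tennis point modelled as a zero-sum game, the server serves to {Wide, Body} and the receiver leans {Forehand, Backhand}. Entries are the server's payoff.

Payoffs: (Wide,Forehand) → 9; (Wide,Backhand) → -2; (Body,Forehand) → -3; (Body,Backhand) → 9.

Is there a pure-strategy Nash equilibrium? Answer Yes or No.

Row minima: Wide → -2, Body → -3; maximin = -2.
Column maxima: Forehand → 9, Backhand → 9; minimax = 9.
-2 ≠ 9, so no pure-strategy equilibrium exists.

No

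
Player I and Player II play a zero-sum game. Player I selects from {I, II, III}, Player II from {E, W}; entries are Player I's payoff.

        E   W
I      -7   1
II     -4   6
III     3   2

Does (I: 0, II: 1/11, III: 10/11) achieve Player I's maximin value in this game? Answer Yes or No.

Yes

Against E this mix gives (1/11)·(-4) + (10/11)·3 = 26/11.
Against W this mix gives (1/11)·6 + (10/11)·2 = 26/11.
All of Player II's active replies (E, W) yield 26/11, and no column does worse for Player I. The mix makes Player II indifferent and guarantees 26/11, so it is optimal.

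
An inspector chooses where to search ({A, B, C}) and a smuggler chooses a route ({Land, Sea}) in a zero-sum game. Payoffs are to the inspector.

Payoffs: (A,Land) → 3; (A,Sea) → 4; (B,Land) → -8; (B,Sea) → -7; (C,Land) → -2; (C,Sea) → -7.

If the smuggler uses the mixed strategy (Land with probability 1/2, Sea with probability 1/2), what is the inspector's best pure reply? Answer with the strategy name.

Expected payoff of A: (1/2)·3 + (1/2)·4 = 7/2.
Expected payoff of B: (1/2)·(-8) + (1/2)·(-7) = -15/2.
Expected payoff of C: (1/2)·(-2) + (1/2)·(-7) = -9/2.
The largest is 7/2, so the inspector's best response is A.

A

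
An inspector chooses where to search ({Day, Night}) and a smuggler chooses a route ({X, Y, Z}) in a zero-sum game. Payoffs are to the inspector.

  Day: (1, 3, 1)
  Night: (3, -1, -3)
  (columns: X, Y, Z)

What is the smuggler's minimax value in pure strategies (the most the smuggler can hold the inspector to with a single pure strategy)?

1

Column maxima: X → 3, Y → 3, Z → 1.
The smallest of these is 1.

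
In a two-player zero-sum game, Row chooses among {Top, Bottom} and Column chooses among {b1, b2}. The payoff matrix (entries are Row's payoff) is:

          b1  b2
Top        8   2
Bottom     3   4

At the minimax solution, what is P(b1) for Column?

Row minima: Top → 2, Bottom → 3; maximin = 3.
Column maxima: b1 → 8, b2 → 4; minimax = 4.
3 ≠ 4, so there is no saddle point; optimal play is mixed.
Let Row play Top with probability p. Expected payoff against b1: 8p + 3(1−p) = 5p + 3; against b2: 2p + 4(1−p) = −2p + 4.
Setting these equal: 5p + 3 = −2p + 4 ⇒ 7p = 1 ⇒ p = 1/7, and the value is (5)·(1/7) + 3 = 26/7.
For Column: with q = P(b1), equating Top's and Bottom's payoffs gives 6q + 2 = −q + 4 ⇒ q = 2/7.

2/7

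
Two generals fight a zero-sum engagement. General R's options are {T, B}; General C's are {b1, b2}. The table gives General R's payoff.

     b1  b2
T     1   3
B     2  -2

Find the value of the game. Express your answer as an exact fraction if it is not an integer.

4/3

Row minima: T → 1, B → -2; maximin = 1.
Column maxima: b1 → 2, b2 → 3; minimax = 2.
1 ≠ 2, so there is no saddle point; optimal play is mixed.
Let General R play T with probability p. Expected payoff against b1: 1p + 2(1−p) = −p + 2; against b2: 3p + (-2)(1−p) = 5p − 2.
Setting these equal: −p + 2 = 5p − 2 ⇒ −6p = -4 ⇒ p = 2/3, and the value is (-1)·(2/3) + 2 = 4/3.
For General C: with q = P(b1), equating T's and B's payoffs gives −2q + 3 = 4q − 2 ⇒ q = 5/6.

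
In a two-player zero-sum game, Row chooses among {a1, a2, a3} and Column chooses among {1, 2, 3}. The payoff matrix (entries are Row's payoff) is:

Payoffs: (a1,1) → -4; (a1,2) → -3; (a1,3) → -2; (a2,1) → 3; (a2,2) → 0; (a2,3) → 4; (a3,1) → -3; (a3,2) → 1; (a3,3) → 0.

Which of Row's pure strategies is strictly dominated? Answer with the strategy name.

a1

a2 gives a strictly higher payoff than a1 against every column: 3 > -4, 0 > -3, 4 > -2.
So a1 is strictly dominated and Row never plays it.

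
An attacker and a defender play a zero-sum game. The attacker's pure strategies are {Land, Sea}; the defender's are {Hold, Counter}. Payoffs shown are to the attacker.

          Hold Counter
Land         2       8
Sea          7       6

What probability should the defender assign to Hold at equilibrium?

Row minima: Land → 2, Sea → 6; maximin = 6.
Column maxima: Hold → 7, Counter → 8; minimax = 7.
6 ≠ 7, so there is no saddle point; optimal play is mixed.
Let the attacker play Land with probability p. Expected payoff against Hold: 2p + 7(1−p) = −5p + 7; against Counter: 8p + 6(1−p) = 2p + 6.
Setting these equal: −5p + 7 = 2p + 6 ⇒ −7p = -1 ⇒ p = 1/7, and the value is (-5)·(1/7) + 7 = 44/7.
For the defender: with q = P(Hold), equating Land's and Sea's payoffs gives −6q + 8 = q + 6 ⇒ q = 2/7.

2/7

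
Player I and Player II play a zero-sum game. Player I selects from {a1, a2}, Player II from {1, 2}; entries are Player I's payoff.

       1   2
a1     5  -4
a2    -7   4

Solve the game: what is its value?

Row minima: a1 → -4, a2 → -7; maximin = -4.
Column maxima: 1 → 5, 2 → 4; minimax = 4.
-4 ≠ 4, so there is no saddle point; optimal play is mixed.
Let Player I play a1 with probability p. Expected payoff against 1: 5p + (-7)(1−p) = 12p − 7; against 2: (-4)p + 4(1−p) = −8p + 4.
Setting these equal: 12p − 7 = −8p + 4 ⇒ 20p = 11 ⇒ p = 11/20, and the value is (12)·(11/20) − 7 = -2/5.
For Player II: with q = P(1), equating a1's and a2's payoffs gives 9q − 4 = −11q + 4 ⇒ q = 2/5.

-2/5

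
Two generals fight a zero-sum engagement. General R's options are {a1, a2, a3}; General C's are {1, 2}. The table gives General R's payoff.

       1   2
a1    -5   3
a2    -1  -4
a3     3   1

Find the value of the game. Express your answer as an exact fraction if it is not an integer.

Row minima: a1 → -5, a2 → -4, a3 → 1; maximin = 1.
Column maxima: 1 → 3, 2 → 3; minimax = 3.
1 ≠ 3, so there is no saddle point; optimal play is mixed.
a2 is strictly dominated by a3, so General R never plays it.
On the remaining 2×2 (a1, a3 vs 1, 2):
Let General R play a1 with probability p. Expected payoff against 1: (-5)p + 3(1−p) = −8p + 3; against 2: 3p + 1(1−p) = 2p + 1.
Setting these equal: −8p + 3 = 2p + 1 ⇒ −10p = -2 ⇒ p = 1/5, and the value is (-8)·(1/5) + 3 = 7/5.
For General C: with q = P(1), equating a1's and a3's payoffs gives −8q + 3 = 2q + 1 ⇒ q = 1/5.

7/5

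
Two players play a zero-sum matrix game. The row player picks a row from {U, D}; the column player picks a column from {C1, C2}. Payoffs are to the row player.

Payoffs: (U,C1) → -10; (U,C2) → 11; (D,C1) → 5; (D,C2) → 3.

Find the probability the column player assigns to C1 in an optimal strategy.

8/23

Row minima: U → -10, D → 3; maximin = 3.
Column maxima: C1 → 5, C2 → 11; minimax = 5.
3 ≠ 5, so there is no saddle point; optimal play is mixed.
Let the row player play U with probability p. Expected payoff against C1: (-10)p + 5(1−p) = −15p + 5; against C2: 11p + 3(1−p) = 8p + 3.
Setting these equal: −15p + 5 = 8p + 3 ⇒ −23p = -2 ⇒ p = 2/23, and the value is (-15)·(2/23) + 5 = 85/23.
For the column player: with q = P(C1), equating U's and D's payoffs gives −21q + 11 = 2q + 3 ⇒ q = 8/23.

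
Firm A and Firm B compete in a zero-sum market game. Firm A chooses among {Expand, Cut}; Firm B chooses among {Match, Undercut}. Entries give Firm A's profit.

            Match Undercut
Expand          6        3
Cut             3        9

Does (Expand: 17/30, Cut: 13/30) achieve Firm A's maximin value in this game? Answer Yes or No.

Against Match this mix gives (17/30)·6 + (13/30)·3 = 47/10.
Against Undercut this mix gives (17/30)·3 + (13/30)·9 = 28/5.
Firm B will play Match, holding Firm A to 47/10. Shifting weight toward the row that does better against Match would raise this floor (the equalizing mix achieves 5 against both Match and Undercut), so the proposed strategy is not optimal.

No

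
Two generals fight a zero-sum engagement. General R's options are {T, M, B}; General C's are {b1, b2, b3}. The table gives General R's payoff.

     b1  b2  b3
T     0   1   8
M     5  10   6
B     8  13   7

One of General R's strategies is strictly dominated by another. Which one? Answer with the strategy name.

M

B gives a strictly higher payoff than M against every column: 8 > 5, 13 > 10, 7 > 6.
So M is strictly dominated and General R never plays it.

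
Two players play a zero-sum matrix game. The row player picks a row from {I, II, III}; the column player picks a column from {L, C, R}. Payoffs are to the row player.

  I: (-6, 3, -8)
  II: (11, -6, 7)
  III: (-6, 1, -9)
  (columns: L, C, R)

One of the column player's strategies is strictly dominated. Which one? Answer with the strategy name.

L

R holds the row player's payoff strictly below L in every row: -8 < -6, 7 < 11, -9 < -6.
So L is strictly dominated for the column player.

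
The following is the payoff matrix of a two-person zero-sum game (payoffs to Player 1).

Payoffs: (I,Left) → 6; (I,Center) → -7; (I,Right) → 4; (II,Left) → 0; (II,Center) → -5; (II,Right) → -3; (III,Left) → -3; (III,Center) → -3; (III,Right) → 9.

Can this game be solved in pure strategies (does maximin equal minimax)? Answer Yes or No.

Row minima: I → -7, II → -5, III → -3; maximin = -3.
Column maxima: Left → 6, Center → -3, Right → 9; minimax = -3.
maximin = minimax = -3, so a saddle point exists.

Yes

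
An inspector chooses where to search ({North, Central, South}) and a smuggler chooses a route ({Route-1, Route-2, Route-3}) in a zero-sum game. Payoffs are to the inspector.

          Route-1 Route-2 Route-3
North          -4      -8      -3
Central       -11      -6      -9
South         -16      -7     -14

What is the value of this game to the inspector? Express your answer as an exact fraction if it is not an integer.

-64/9

Row minima: North → -8, Central → -11, South → -16; maximin = -8.
Column maxima: Route-1 → -4, Route-2 → -6, Route-3 → -3; minimax = -6.
-8 ≠ -6, so there is no saddle point; optimal play is mixed.
South is strictly dominated by Central, so the inspector never plays it.
Route-3 is strictly dominated by Route-1 (it gives the inspector strictly more in every row), so the smuggler never plays it.
On the remaining 2×2 (North, Central vs Route-1, Route-2):
Let the inspector play North with probability p. Expected payoff against Route-1: (-4)p + (-11)(1−p) = 7p − 11; against Route-2: (-8)p + (-6)(1−p) = −2p − 6.
Setting these equal: 7p − 11 = −2p − 6 ⇒ 9p = 5 ⇒ p = 5/9, and the value is (7)·(5/9) − 11 = -64/9.
For the smuggler: with q = P(Route-1), equating North's and Central's payoffs gives 4q − 8 = −5q − 6 ⇒ q = 2/9.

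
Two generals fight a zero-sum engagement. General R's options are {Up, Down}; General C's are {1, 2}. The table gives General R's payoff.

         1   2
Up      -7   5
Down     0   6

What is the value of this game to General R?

Row minima: Up → -7, Down → 0; maximin = 0.
Column maxima: 1 → 0, 2 → 6; minimax = 0.
Since maximin = minimax = 0, there is a saddle point and the value is 0.

0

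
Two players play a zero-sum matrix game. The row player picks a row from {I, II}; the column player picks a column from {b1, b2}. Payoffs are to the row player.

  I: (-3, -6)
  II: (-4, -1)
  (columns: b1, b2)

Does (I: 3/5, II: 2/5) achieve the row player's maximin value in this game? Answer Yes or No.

No

Against b1 this mix gives (3/5)·(-3) + (2/5)·(-4) = -17/5.
Against b2 this mix gives (3/5)·(-6) + (2/5)·(-1) = -4.
The column player will play b2, holding the row player to -4. Shifting weight toward the row that does better against b2 would raise this floor (the equalizing mix achieves -7/2 against both b2 and b1), so the proposed strategy is not optimal.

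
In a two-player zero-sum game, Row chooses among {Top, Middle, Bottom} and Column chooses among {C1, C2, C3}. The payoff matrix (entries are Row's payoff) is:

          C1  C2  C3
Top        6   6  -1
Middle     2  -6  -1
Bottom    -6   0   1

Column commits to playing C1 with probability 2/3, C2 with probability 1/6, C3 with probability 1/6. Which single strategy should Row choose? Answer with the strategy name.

Expected payoff of Top: (2/3)·6 + (1/6)·6 + (1/6)·(-1) = 29/6.
Expected payoff of Middle: (2/3)·2 + (1/6)·(-6) + (1/6)·(-1) = 1/6.
Expected payoff of Bottom: (2/3)·(-6) + (1/6)·0 + (1/6)·1 = -23/6.
The largest is 29/6, so Row's best response is Top.

Top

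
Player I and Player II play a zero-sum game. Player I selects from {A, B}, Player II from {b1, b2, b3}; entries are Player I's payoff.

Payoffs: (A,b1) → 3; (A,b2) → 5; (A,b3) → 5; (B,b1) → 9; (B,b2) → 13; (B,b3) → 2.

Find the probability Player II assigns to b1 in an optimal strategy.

1/3

Row minima: A → 3, B → 2; maximin = 3.
Column maxima: b1 → 9, b2 → 13, b3 → 5; minimax = 5.
3 ≠ 5, so there is no saddle point; optimal play is mixed.
b2 is strictly dominated by b1 (it gives Player I strictly more in every row), so Player II never plays it.
On the remaining 2×2 (A, B vs b1, b3):
Let Player I play A with probability p. Expected payoff against b1: 3p + 9(1−p) = −6p + 9; against b3: 5p + 2(1−p) = 3p + 2.
Setting these equal: −6p + 9 = 3p + 2 ⇒ −9p = -7 ⇒ p = 7/9, and the value is (-6)·(7/9) + 9 = 13/3.
For Player II: with q = P(b1), equating A's and B's payoffs gives −2q + 5 = 7q + 2 ⇒ q = 1/3.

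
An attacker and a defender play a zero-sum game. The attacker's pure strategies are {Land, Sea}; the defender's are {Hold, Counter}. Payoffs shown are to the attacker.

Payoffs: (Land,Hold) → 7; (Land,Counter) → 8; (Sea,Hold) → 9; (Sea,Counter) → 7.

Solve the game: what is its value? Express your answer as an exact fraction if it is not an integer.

23/3

Row minima: Land → 7, Sea → 7; maximin = 7.
Column maxima: Hold → 9, Counter → 8; minimax = 8.
7 ≠ 8, so there is no saddle point; optimal play is mixed.
Let the attacker play Land with probability p. Expected payoff against Hold: 7p + 9(1−p) = −2p + 9; against Counter: 8p + 7(1−p) = p + 7.
Setting these equal: −2p + 9 = p + 7 ⇒ −3p = -2 ⇒ p = 2/3, and the value is (-2)·(2/3) + 9 = 23/3.
For the defender: with q = P(Hold), equating Land's and Sea's payoffs gives −q + 8 = 2q + 7 ⇒ q = 1/3.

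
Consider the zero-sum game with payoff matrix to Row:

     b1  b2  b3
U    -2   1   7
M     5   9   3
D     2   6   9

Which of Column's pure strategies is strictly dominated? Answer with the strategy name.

b2

b1 holds Row's payoff strictly below b2 in every row: -2 < 1, 5 < 9, 2 < 6.
So b2 is strictly dominated for Column.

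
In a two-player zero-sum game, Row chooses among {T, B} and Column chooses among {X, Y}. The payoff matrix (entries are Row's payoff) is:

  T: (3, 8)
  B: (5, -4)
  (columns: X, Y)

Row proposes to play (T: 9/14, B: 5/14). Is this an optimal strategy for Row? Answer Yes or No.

Yes

Against X this mix gives (9/14)·3 + (5/14)·5 = 26/7.
Against Y this mix gives (9/14)·8 + (5/14)·(-4) = 26/7.
All of Column's active replies (X, Y) yield 26/7, and no column does worse for Row. The mix makes Column indifferent and guarantees 26/7, so it is optimal.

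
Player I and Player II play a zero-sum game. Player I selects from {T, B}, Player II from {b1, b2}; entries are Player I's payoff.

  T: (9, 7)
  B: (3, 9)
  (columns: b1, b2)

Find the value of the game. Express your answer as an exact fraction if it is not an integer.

Row minima: T → 7, B → 3; maximin = 7.
Column maxima: b1 → 9, b2 → 9; minimax = 9.
7 ≠ 9, so there is no saddle point; optimal play is mixed.
Let Player I play T with probability p. Expected payoff against b1: 9p + 3(1−p) = 6p + 3; against b2: 7p + 9(1−p) = −2p + 9.
Setting these equal: 6p + 3 = −2p + 9 ⇒ 8p = 6 ⇒ p = 3/4, and the value is (6)·(3/4) + 3 = 15/2.
For Player II: with q = P(b1), equating T's and B's payoffs gives 2q + 7 = −6q + 9 ⇒ q = 1/4.

15/2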